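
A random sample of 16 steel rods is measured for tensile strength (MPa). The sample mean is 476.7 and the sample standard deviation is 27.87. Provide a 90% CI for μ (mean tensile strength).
(464.49, 488.91)

t-interval (σ unknown):
df = n - 1 = 15
t* = 1.753 for 90% confidence

Margin of error = t* · s/√n = 1.753 · 27.87/√16 = 12.21

CI: (464.49, 488.91)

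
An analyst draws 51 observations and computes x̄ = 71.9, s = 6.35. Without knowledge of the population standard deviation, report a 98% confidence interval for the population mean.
(69.76, 74.04)

t-interval (σ unknown):
df = n - 1 = 50
t* = 2.403 for 98% confidence

Margin of error = t* · s/√n = 2.403 · 6.35/√51 = 2.14

CI: (69.76, 74.04)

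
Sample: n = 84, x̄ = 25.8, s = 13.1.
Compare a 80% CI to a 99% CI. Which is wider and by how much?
99% CI is wider by 3.85

df = 83
80% CI: t* = 1.292, (23.95, 27.65), width = 2 · t* · s/√n = 3.69
99% CI: t* = 2.636, (22.03, 29.57), width = 2 · t* · s/√n = 7.54

The 99% CI is wider by 7.54 - 3.69 = 3.85.
Higher confidence requires a wider interval.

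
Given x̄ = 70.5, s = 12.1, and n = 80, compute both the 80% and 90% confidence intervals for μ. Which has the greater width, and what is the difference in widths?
90% CI is wider by 1.00

df = 79
80% CI: t* = 1.292, (68.75, 72.25), width = 2 · t* · s/√n = 3.50
90% CI: t* = 1.664, (68.25, 72.75), width = 2 · t* · s/√n = 4.50

The 90% CI is wider by 4.50 - 3.50 = 1.00.
Higher confidence requires a wider interval.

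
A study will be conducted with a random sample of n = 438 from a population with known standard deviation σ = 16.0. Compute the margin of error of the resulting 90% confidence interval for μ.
Margin of error = 1.26

Margin of error = z* · σ/√n
= 1.645 · 16.0/√438
= 1.645 · 16.0/20.9284
= 1.26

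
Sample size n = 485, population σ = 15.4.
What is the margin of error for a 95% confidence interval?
Margin of error = 1.37

Margin of error = z* · σ/√n
= 1.960 · 15.4/√485
= 1.960 · 15.4/22.0227
= 1.37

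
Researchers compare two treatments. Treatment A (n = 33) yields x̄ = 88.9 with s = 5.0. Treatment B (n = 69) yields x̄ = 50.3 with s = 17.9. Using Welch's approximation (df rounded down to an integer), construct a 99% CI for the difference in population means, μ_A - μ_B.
(32.48, 44.72)

Difference: x̄₁ - x̄₂ = 38.60
SE = √(s₁²/n₁ + s₂²/n₂) = √(5.0²/33 + 17.9²/69) = 2.3240
df = 87.07 → 87 (Welch–Satterthwaite, rounded down)
t* = 2.634

CI: 38.60 ± 2.634 · 2.3240 = 38.60 ± 6.12 = (32.48, 44.72)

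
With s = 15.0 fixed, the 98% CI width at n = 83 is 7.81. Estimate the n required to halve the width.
n ≈ 332

CI width ∝ 1/√n
To reduce width by factor 2, need √n to grow by 2 → need 2² = 4 times as many samples.

Current: n = 83, width = 7.81
New: n = 332, width ≈ 3.85

Width reduced by factor of 7.81/3.85 = 2.03.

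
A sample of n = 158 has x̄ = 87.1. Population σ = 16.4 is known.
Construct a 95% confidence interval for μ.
(84.54, 89.66)

z-interval (σ known):
z* = 1.960 for 95% confidence

Margin of error = z* · σ/√n = 1.960 · 16.4/√158 = 2.56

CI: (87.1 - 2.56, 87.1 + 2.56) = (84.54, 89.66)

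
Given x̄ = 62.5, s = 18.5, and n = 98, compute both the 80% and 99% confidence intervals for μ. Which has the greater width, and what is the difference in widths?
99% CI is wider by 5.00

df = 97
80% CI: t* = 1.290, (60.09, 64.91), width = 2 · t* · s/√n = 4.82
99% CI: t* = 2.627, (57.59, 67.41), width = 2 · t* · s/√n = 9.82

The 99% CI is wider by 9.82 - 4.82 = 5.00.
Higher confidence requires a wider interval.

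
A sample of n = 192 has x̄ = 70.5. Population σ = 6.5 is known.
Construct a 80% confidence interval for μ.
(69.90, 71.10)

z-interval (σ known):
z* = 1.282 for 80% confidence

Margin of error = z* · σ/√n = 1.282 · 6.5/√192 = 0.60

CI: (70.5 - 0.60, 70.5 + 0.60) = (69.90, 71.10)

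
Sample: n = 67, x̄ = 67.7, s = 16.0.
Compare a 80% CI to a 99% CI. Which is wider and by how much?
99% CI is wider by 5.31

df = 66
80% CI: t* = 1.295, (65.17, 70.23), width = 2 · t* · s/√n = 5.06
99% CI: t* = 2.652, (62.52, 72.88), width = 2 · t* · s/√n = 10.37

The 99% CI is wider by 10.37 - 5.06 = 5.31.
Higher confidence requires a wider interval.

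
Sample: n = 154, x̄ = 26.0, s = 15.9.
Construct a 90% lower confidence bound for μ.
μ ≥ 24.35

Lower bound (one-sided):
t* = 1.287 (one-sided for 90%)
Lower bound = x̄ - t* · s/√n = 26.0 - 1.287 · 15.9/√154 = 24.35

We are 90% confident that μ ≥ 24.35.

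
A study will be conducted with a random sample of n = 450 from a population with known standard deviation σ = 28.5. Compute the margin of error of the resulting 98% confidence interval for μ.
Margin of error = 3.12

Margin of error = z* · σ/√n
= 2.326 · 28.5/√450
= 2.326 · 28.5/21.2132
= 3.12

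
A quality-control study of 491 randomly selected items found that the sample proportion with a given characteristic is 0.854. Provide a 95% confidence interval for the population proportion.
(0.823, 0.885)

Proportion CI:
SE = √(p̂(1-p̂)/n) = √(0.854 · 0.146 / 491) = 0.01594

z* = 1.960
Margin = z* · SE = 1.960 · 0.01594 = 0.0312

CI: 0.854 ± 0.0312 = (0.823, 0.885)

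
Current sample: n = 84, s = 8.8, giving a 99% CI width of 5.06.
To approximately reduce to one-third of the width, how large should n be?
n ≈ 756

CI width ∝ 1/√n
To reduce width by factor 3, need √n to grow by 3 → need 3² = 9 times as many samples.

Current: n = 84, width = 5.06
New: n = 756, width ≈ 1.65

Width reduced by factor of 5.06/1.65 = 3.07.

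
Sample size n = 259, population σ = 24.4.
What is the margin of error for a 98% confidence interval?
Margin of error = 3.53

Margin of error = z* · σ/√n
= 2.326 · 24.4/√259
= 2.326 · 24.4/16.0935
= 3.53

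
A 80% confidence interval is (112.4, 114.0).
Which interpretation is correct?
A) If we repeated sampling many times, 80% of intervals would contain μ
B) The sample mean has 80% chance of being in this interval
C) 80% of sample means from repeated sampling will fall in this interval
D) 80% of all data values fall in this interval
A

A) Correct — this is the frequentist long-run coverage interpretation.
B) Wrong — x̄ is observed and sits in the interval by construction.
C) Wrong — coverage applies to intervals containing μ, not to future x̄ values.
D) Wrong — a CI is about the parameter μ, not individual data values.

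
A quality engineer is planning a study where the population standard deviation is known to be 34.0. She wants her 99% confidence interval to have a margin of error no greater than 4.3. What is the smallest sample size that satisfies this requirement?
n ≥ 415

For margin E ≤ 4.3:
n ≥ (z* · σ / E)²
n ≥ (2.576 · 34.0 / 4.3)²
n ≥ 414.87

Minimum n = 415 (rounding up)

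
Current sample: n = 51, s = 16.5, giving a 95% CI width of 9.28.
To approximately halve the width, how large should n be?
n ≈ 204

CI width ∝ 1/√n
To reduce width by factor 2, need √n to grow by 2 → need 2² = 4 times as many samples.

Current: n = 51, width = 9.28
New: n = 204, width ≈ 4.56

Width reduced by factor of 9.28/4.56 = 2.04.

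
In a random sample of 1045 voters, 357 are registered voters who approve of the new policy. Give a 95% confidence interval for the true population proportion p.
(0.313, 0.370)

Proportion CI:
p̂ = 357/1045 = 0.34163
SE = √(p̂(1-p̂)/n) = √(0.34163 · 0.65837 / 1045) = 0.01467

z* = 1.960
Margin = z* · SE = 1.960 · 0.01467 = 0.0288

CI: 0.34163 ± 0.0288 = (0.313, 0.370)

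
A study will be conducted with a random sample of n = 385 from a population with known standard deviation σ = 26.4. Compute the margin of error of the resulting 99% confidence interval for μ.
Margin of error = 3.47

Margin of error = z* · σ/√n
= 2.576 · 26.4/√385
= 2.576 · 26.4/19.6214
= 3.47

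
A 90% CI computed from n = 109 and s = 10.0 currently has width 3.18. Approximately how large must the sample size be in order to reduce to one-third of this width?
n ≈ 981

CI width ∝ 1/√n
To reduce width by factor 3, need √n to grow by 3 → need 3² = 9 times as many samples.

Current: n = 109, width = 3.18
New: n = 981, width ≈ 1.05

Width reduced by factor of 3.18/1.05 = 3.03.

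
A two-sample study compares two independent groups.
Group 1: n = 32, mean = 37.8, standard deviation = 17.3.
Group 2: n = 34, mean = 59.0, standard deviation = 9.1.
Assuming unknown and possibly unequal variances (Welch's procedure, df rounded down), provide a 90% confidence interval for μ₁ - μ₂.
(-26.96, -15.44)

Difference: x̄₁ - x̄₂ = -21.20
SE = √(s₁²/n₁ + s₂²/n₂) = √(17.3²/32 + 9.1²/34) = 3.4334
df = 46.30 → 46 (Welch–Satterthwaite, rounded down)
t* = 1.679

CI: -21.20 ± 1.679 · 3.4334 = -21.20 ± 5.76 = (-26.96, -15.44)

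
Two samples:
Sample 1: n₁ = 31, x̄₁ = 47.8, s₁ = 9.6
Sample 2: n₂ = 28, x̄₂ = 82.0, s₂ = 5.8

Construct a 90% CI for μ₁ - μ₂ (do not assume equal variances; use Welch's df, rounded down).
(-37.62, -30.78)

Difference: x̄₁ - x̄₂ = -34.20
SE = √(s₁²/n₁ + s₂²/n₂) = √(9.6²/31 + 5.8²/28) = 2.0431
df = 50.06 → 50 (Welch–Satterthwaite, rounded down)
t* = 1.676

CI: -34.20 ± 1.676 · 2.0431 = -34.20 ± 3.42 = (-37.62, -30.78)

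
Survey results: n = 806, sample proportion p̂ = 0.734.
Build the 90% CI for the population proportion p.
(0.708, 0.760)

Proportion CI:
SE = √(p̂(1-p̂)/n) = √(0.734 · 0.266 / 806) = 0.01556

z* = 1.645
Margin = z* · SE = 1.645 · 0.01556 = 0.0256

CI: 0.734 ± 0.0256 = (0.708, 0.760)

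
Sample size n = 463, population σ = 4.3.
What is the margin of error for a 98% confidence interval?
Margin of error = 0.46

Margin of error = z* · σ/√n
= 2.326 · 4.3/√463
= 2.326 · 4.3/21.5174
= 0.46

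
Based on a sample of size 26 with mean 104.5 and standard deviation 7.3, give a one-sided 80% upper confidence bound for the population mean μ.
μ ≤ 105.73

Upper bound (one-sided):
t* = 0.856 (one-sided for 80%)
Upper bound = x̄ + t* · s/√n = 104.5 + 0.856 · 7.3/√26 = 105.73

We are 80% confident that μ ≤ 105.73.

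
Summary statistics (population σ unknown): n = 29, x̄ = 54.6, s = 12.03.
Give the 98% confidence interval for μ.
(49.09, 60.11)

t-interval (σ unknown):
df = n - 1 = 28
t* = 2.467 for 98% confidence

Margin of error = t* · s/√n = 2.467 · 12.03/√29 = 5.51

CI: (49.09, 60.11)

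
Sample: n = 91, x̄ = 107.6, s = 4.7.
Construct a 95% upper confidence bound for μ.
μ ≤ 108.42

Upper bound (one-sided):
t* = 1.662 (one-sided for 95%)
Upper bound = x̄ + t* · s/√n = 107.6 + 1.662 · 4.7/√91 = 108.42

We are 95% confident that μ ≤ 108.42.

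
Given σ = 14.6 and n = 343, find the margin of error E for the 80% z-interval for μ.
Margin of error = 1.01

Margin of error = z* · σ/√n
= 1.282 · 14.6/√343
= 1.282 · 14.6/18.5203
= 1.01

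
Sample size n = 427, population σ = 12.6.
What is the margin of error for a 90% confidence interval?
Margin of error = 1.00

Margin of error = z* · σ/√n
= 1.645 · 12.6/√427
= 1.645 · 12.6/20.6640
= 1.00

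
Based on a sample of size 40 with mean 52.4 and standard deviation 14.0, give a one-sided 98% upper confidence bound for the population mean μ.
μ ≤ 57.10

Upper bound (one-sided):
t* = 2.125 (one-sided for 98%)
Upper bound = x̄ + t* · s/√n = 52.4 + 2.125 · 14.0/√40 = 57.10

We are 98% confident that μ ≤ 57.10.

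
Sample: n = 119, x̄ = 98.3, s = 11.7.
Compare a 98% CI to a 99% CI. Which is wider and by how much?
99% CI is wider by 0.56

df = 118
98% CI: t* = 2.358, (95.77, 100.83), width = 2 · t* · s/√n = 5.06
99% CI: t* = 2.618, (95.49, 101.11), width = 2 · t* · s/√n = 5.62

The 99% CI is wider by 5.62 - 5.06 = 0.56.
Higher confidence requires a wider interval.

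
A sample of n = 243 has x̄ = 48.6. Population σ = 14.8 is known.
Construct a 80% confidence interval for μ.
(47.38, 49.82)

z-interval (σ known):
z* = 1.282 for 80% confidence

Margin of error = z* · σ/√n = 1.282 · 14.8/√243 = 1.22

CI: (48.6 - 1.22, 48.6 + 1.22) = (47.38, 49.82)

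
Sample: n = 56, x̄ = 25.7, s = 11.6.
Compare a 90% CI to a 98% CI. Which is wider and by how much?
98% CI is wider by 2.24

df = 55
90% CI: t* = 1.673, (23.11, 28.29), width = 2 · t* · s/√n = 5.19
98% CI: t* = 2.396, (21.99, 29.41), width = 2 · t* · s/√n = 7.43

The 98% CI is wider by 7.43 - 5.19 = 2.24.
Higher confidence requires a wider interval.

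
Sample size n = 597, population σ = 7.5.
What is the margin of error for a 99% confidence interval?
Margin of error = 0.79

Margin of error = z* · σ/√n
= 2.576 · 7.5/√597
= 2.576 · 7.5/24.4336
= 0.79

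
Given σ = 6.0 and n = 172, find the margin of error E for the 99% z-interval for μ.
Margin of error = 1.18

Margin of error = z* · σ/√n
= 2.576 · 6.0/√172
= 2.576 · 6.0/13.1149
= 1.18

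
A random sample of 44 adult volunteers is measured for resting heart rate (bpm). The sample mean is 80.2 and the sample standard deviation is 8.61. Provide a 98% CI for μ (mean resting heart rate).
(77.06, 83.34)

t-interval (σ unknown):
df = n - 1 = 43
t* = 2.416 for 98% confidence

Margin of error = t* · s/√n = 2.416 · 8.61/√44 = 3.14

CI: (77.06, 83.34)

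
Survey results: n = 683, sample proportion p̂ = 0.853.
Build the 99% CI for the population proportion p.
(0.818, 0.888)

Proportion CI:
SE = √(p̂(1-p̂)/n) = √(0.853 · 0.147 / 683) = 0.01355

z* = 2.576
Margin = z* · SE = 2.576 · 0.01355 = 0.0349

CI: 0.853 ± 0.0349 = (0.818, 0.888)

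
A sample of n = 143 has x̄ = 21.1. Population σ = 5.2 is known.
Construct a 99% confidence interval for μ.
(19.98, 22.22)

z-interval (σ known):
z* = 2.576 for 99% confidence

Margin of error = z* · σ/√n = 2.576 · 5.2/√143 = 1.12

CI: (21.1 - 1.12, 21.1 + 1.12) = (19.98, 22.22)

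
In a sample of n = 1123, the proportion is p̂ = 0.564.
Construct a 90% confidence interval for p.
(0.540, 0.588)

Proportion CI:
SE = √(p̂(1-p̂)/n) = √(0.564 · 0.436 / 1123) = 0.01480

z* = 1.645
Margin = z* · SE = 1.645 · 0.01480 = 0.0243

CI: 0.564 ± 0.0243 = (0.540, 0.588)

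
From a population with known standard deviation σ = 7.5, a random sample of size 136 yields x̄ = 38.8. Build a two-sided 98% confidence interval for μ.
(37.30, 40.30)

z-interval (σ known):
z* = 2.326 for 98% confidence

Margin of error = z* · σ/√n = 2.326 · 7.5/√136 = 1.50

CI: (38.8 - 1.50, 38.8 + 1.50) = (37.30, 40.30)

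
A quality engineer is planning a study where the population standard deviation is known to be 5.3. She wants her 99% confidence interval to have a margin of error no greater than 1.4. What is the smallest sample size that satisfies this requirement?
n ≥ 96

For margin E ≤ 1.4:
n ≥ (z* · σ / E)²
n ≥ (2.576 · 5.3 / 1.4)²
n ≥ 95.10

Minimum n = 96 (rounding up)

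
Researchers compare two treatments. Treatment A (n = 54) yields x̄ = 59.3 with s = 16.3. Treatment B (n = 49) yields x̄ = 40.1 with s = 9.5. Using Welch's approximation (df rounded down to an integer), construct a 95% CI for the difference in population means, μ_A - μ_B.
(14.03, 24.37)

Difference: x̄₁ - x̄₂ = 19.20
SE = √(s₁²/n₁ + s₂²/n₂) = √(16.3²/54 + 9.5²/49) = 2.6004
df = 86.69 → 86 (Welch–Satterthwaite, rounded down)
t* = 1.988

CI: 19.20 ± 1.988 · 2.6004 = 19.20 ± 5.17 = (14.03, 24.37)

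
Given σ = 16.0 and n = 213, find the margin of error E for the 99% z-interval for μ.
Margin of error = 2.82

Margin of error = z* · σ/√n
= 2.576 · 16.0/√213
= 2.576 · 16.0/14.5945
= 2.82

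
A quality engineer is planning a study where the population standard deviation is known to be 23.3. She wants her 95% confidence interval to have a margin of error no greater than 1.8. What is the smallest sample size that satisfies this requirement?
n ≥ 644

For margin E ≤ 1.8:
n ≥ (z* · σ / E)²
n ≥ (1.960 · 23.3 / 1.8)²
n ≥ 643.69

Minimum n = 644 (rounding up)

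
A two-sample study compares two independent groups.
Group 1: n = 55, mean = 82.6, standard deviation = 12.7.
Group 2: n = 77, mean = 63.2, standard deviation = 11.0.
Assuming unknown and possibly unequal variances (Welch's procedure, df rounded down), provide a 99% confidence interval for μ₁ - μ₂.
(13.83, 24.97)

Difference: x̄₁ - x̄₂ = 19.40
SE = √(s₁²/n₁ + s₂²/n₂) = √(12.7²/55 + 11.0²/77) = 2.1223
df = 105.79 → 105 (Welch–Satterthwaite, rounded down)
t* = 2.623

CI: 19.40 ± 2.623 · 2.1223 = 19.40 ± 5.57 = (13.83, 24.97)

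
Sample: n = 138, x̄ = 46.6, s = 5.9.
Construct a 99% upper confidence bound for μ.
μ ≤ 47.78

Upper bound (one-sided):
t* = 2.354 (one-sided for 99%)
Upper bound = x̄ + t* · s/√n = 46.6 + 2.354 · 5.9/√138 = 47.78

We are 99% confident that μ ≤ 47.78.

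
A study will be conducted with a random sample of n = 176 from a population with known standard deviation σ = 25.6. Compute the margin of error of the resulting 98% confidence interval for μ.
Margin of error = 4.49

Margin of error = z* · σ/√n
= 2.326 · 25.6/√176
= 2.326 · 25.6/13.2665
= 4.49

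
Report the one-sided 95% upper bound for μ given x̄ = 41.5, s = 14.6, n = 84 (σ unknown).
μ ≤ 44.15

Upper bound (one-sided):
t* = 1.663 (one-sided for 95%)
Upper bound = x̄ + t* · s/√n = 41.5 + 1.663 · 14.6/√84 = 44.15

We are 95% confident that μ ≤ 44.15.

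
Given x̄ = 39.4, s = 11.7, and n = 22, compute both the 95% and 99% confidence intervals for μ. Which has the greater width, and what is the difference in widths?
99% CI is wider by 3.74

df = 21
95% CI: t* = 2.080, (34.21, 44.59), width = 2 · t* · s/√n = 10.38
99% CI: t* = 2.831, (32.34, 46.46), width = 2 · t* · s/√n = 14.12

The 99% CI is wider by 14.12 - 10.38 = 3.74.
Higher confidence requires a wider interval.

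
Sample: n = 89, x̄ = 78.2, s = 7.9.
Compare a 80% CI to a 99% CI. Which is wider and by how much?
99% CI is wider by 2.25

df = 88
80% CI: t* = 1.291, (77.12, 79.28), width = 2 · t* · s/√n = 2.16
99% CI: t* = 2.633, (76.00, 80.40), width = 2 · t* · s/√n = 4.41

The 99% CI is wider by 4.41 - 2.16 = 2.25.
Higher confidence requires a wider interval.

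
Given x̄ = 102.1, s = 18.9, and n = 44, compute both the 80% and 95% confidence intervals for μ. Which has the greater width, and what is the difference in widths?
95% CI is wider by 4.07

df = 43
80% CI: t* = 1.302, (98.39, 105.81), width = 2 · t* · s/√n = 7.42
95% CI: t* = 2.017, (96.35, 107.85), width = 2 · t* · s/√n = 11.49

The 95% CI is wider by 11.49 - 7.42 = 4.07.
Higher confidence requires a wider interval.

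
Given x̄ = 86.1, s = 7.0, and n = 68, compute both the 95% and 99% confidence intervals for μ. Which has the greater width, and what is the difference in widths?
99% CI is wider by 1.11

df = 67
95% CI: t* = 1.996, (84.41, 87.79), width = 2 · t* · s/√n = 3.39
99% CI: t* = 2.651, (83.85, 88.35), width = 2 · t* · s/√n = 4.50

The 99% CI is wider by 4.50 - 3.39 = 1.11.
Higher confidence requires a wider interval.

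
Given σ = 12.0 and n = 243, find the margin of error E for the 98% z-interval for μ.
Margin of error = 1.79

Margin of error = z* · σ/√n
= 2.326 · 12.0/√243
= 2.326 · 12.0/15.5885
= 1.79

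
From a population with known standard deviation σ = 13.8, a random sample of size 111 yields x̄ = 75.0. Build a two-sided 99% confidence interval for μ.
(71.63, 78.37)

z-interval (σ known):
z* = 2.576 for 99% confidence

Margin of error = z* · σ/√n = 2.576 · 13.8/√111 = 3.37

CI: (75.0 - 3.37, 75.0 + 3.37) = (71.63, 78.37)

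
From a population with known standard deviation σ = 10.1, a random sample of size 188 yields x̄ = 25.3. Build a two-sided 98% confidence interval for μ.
(23.59, 27.01)

z-interval (σ known):
z* = 2.326 for 98% confidence

Margin of error = z* · σ/√n = 2.326 · 10.1/√188 = 1.71

CI: (25.3 - 1.71, 25.3 + 1.71) = (23.59, 27.01)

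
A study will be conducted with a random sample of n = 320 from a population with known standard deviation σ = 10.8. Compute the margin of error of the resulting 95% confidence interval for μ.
Margin of error = 1.18

Margin of error = z* · σ/√n
= 1.960 · 10.8/√320
= 1.960 · 10.8/17.8885
= 1.18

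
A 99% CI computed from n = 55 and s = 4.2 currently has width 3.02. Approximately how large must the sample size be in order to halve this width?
n ≈ 220

CI width ∝ 1/√n
To reduce width by factor 2, need √n to grow by 2 → need 2² = 4 times as many samples.

Current: n = 55, width = 3.02
New: n = 220, width ≈ 1.47

Width reduced by factor of 3.02/1.47 = 2.05.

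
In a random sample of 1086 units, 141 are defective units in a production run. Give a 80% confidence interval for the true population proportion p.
(0.117, 0.143)

Proportion CI:
p̂ = 141/1086 = 0.12983
SE = √(p̂(1-p̂)/n) = √(0.12983 · 0.87017 / 1086) = 0.01020

z* = 1.282
Margin = z* · SE = 1.282 · 0.01020 = 0.0131

CI: 0.12983 ± 0.0131 = (0.117, 0.143)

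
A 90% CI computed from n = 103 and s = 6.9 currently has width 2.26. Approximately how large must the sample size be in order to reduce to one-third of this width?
n ≈ 927

CI width ∝ 1/√n
To reduce width by factor 3, need √n to grow by 3 → need 3² = 9 times as many samples.

Current: n = 103, width = 2.26
New: n = 927, width ≈ 0.75

Width reduced by factor of 2.26/0.75 = 3.01.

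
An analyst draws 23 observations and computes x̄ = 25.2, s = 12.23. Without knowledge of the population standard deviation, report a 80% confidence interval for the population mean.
(21.83, 28.57)

t-interval (σ unknown):
df = n - 1 = 22
t* = 1.321 for 80% confidence

Margin of error = t* · s/√n = 1.321 · 12.23/√23 = 3.37

CI: (21.83, 28.57)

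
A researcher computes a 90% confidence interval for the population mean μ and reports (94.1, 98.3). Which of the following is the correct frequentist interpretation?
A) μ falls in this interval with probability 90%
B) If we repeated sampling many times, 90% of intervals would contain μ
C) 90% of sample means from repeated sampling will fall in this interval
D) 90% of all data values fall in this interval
B

A) Wrong — μ is fixed; the randomness lives in the interval, not in μ.
B) Correct — this is the frequentist long-run coverage interpretation.
C) Wrong — coverage applies to intervals containing μ, not to future x̄ values.
D) Wrong — a CI is about the parameter μ, not individual data values.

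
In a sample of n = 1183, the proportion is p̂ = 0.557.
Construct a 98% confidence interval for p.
(0.523, 0.591)

Proportion CI:
SE = √(p̂(1-p̂)/n) = √(0.557 · 0.443 / 1183) = 0.01444

z* = 2.326
Margin = z* · SE = 2.326 · 0.01444 = 0.0336

CI: 0.557 ± 0.0336 = (0.523, 0.591)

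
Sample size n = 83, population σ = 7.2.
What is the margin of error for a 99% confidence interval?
Margin of error = 2.04

Margin of error = z* · σ/√n
= 2.576 · 7.2/√83
= 2.576 · 7.2/9.1104
= 2.04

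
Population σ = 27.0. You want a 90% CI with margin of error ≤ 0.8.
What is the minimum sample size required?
n ≥ 3083

For margin E ≤ 0.8:
n ≥ (z* · σ / E)²
n ≥ (1.645 · 27.0 / 0.8)²
n ≥ 3082.33

Minimum n = 3083 (rounding up)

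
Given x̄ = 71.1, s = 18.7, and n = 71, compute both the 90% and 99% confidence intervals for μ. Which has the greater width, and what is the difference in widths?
99% CI is wider by 4.35

df = 70
90% CI: t* = 1.667, (67.40, 74.80), width = 2 · t* · s/√n = 7.40
99% CI: t* = 2.648, (65.22, 76.98), width = 2 · t* · s/√n = 11.75

The 99% CI is wider by 11.75 - 7.40 = 4.35.
Higher confidence requires a wider interval.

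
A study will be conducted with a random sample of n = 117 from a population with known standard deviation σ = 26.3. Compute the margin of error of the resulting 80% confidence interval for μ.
Margin of error = 3.12

Margin of error = z* · σ/√n
= 1.282 · 26.3/√117
= 1.282 · 26.3/10.8167
= 3.12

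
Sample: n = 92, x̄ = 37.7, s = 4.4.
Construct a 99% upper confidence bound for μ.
μ ≤ 38.79

Upper bound (one-sided):
t* = 2.368 (one-sided for 99%)
Upper bound = x̄ + t* · s/√n = 37.7 + 2.368 · 4.4/√92 = 38.79

We are 99% confident that μ ≤ 38.79.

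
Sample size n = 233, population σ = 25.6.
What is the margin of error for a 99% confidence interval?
Margin of error = 4.32

Margin of error = z* · σ/√n
= 2.576 · 25.6/√233
= 2.576 · 25.6/15.2643
= 4.32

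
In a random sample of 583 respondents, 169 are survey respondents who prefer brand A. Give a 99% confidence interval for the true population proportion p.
(0.241, 0.338)

Proportion CI:
p̂ = 169/583 = 0.28988
SE = √(p̂(1-p̂)/n) = √(0.28988 · 0.71012 / 583) = 0.01879

z* = 2.576
Margin = z* · SE = 2.576 · 0.01879 = 0.0484

CI: 0.28988 ± 0.0484 = (0.241, 0.338)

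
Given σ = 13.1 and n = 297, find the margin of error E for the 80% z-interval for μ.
Margin of error = 0.97

Margin of error = z* · σ/√n
= 1.282 · 13.1/√297
= 1.282 · 13.1/17.2337
= 0.97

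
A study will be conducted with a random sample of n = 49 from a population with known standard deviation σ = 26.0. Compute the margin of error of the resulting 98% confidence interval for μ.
Margin of error = 8.64

Margin of error = z* · σ/√n
= 2.326 · 26.0/√49
= 2.326 · 26.0/7.0000
= 8.64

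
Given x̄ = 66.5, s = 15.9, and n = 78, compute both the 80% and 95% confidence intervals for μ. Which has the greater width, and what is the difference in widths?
95% CI is wider by 2.51

df = 77
80% CI: t* = 1.293, (64.17, 68.83), width = 2 · t* · s/√n = 4.66
95% CI: t* = 1.991, (62.92, 70.08), width = 2 · t* · s/√n = 7.17

The 95% CI is wider by 7.17 - 4.66 = 2.51.
Higher confidence requires a wider interval.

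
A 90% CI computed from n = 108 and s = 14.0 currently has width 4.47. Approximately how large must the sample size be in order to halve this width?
n ≈ 432

CI width ∝ 1/√n
To reduce width by factor 2, need √n to grow by 2 → need 2² = 4 times as many samples.

Current: n = 108, width = 4.47
New: n = 432, width ≈ 2.22

Width reduced by factor of 4.47/2.22 = 2.01.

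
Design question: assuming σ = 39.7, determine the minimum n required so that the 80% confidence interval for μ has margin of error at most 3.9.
n ≥ 171

For margin E ≤ 3.9:
n ≥ (z* · σ / E)²
n ≥ (1.282 · 39.7 / 3.9)²
n ≥ 170.31

Minimum n = 171 (rounding up)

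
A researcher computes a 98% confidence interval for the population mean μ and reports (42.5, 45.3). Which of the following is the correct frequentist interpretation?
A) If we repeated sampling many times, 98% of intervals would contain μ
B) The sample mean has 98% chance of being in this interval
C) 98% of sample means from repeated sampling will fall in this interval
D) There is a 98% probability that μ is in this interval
A

A) Correct — this is the frequentist long-run coverage interpretation.
B) Wrong — x̄ is observed and sits in the interval by construction.
C) Wrong — coverage applies to intervals containing μ, not to future x̄ values.
D) Wrong — μ is fixed; the randomness lives in the interval, not in μ.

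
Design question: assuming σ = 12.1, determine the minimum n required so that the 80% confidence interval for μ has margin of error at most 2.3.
n ≥ 46

For margin E ≤ 2.3:
n ≥ (z* · σ / E)²
n ≥ (1.282 · 12.1 / 2.3)²
n ≥ 45.49

Minimum n = 46 (rounding up)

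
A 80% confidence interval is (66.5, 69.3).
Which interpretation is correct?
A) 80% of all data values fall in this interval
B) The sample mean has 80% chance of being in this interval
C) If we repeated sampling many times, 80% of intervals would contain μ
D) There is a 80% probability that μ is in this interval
C

A) Wrong — a CI is about the parameter μ, not individual data values.
B) Wrong — x̄ is observed and sits in the interval by construction.
C) Correct — this is the frequentist long-run coverage interpretation.
D) Wrong — μ is fixed; the randomness lives in the interval, not in μ.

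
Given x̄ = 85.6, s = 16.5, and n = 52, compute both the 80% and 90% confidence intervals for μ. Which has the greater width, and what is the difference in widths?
90% CI is wider by 1.73

df = 51
80% CI: t* = 1.298, (82.63, 88.57), width = 2 · t* · s/√n = 5.94
90% CI: t* = 1.675, (81.77, 89.43), width = 2 · t* · s/√n = 7.67

The 90% CI is wider by 7.67 - 5.94 = 1.73.
Higher confidence requires a wider interval.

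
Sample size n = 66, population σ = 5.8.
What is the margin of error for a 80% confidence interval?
Margin of error = 0.92

Margin of error = z* · σ/√n
= 1.282 · 5.8/√66
= 1.282 · 5.8/8.1240
= 0.92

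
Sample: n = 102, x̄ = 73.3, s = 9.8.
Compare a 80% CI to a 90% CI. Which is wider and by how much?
90% CI is wider by 0.72

df = 101
80% CI: t* = 1.290, (72.05, 74.55), width = 2 · t* · s/√n = 2.50
90% CI: t* = 1.660, (71.69, 74.91), width = 2 · t* · s/√n = 3.22

The 90% CI is wider by 3.22 - 2.50 = 0.72.
Higher confidence requires a wider interval.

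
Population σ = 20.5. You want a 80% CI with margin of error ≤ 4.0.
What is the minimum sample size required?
n ≥ 44

For margin E ≤ 4.0:
n ≥ (z* · σ / E)²
n ≥ (1.282 · 20.5 / 4.0)²
n ≥ 43.17

Minimum n = 44 (rounding up)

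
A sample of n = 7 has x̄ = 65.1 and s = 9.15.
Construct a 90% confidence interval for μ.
(58.38, 71.82)

t-interval (σ unknown):
df = n - 1 = 6
t* = 1.943 for 90% confidence

Margin of error = t* · s/√n = 1.943 · 9.15/√7 = 6.72

CI: (58.38, 71.82)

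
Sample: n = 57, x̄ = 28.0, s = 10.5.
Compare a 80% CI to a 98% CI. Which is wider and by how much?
98% CI is wider by 3.05

df = 56
80% CI: t* = 1.297, (26.20, 29.80), width = 2 · t* · s/√n = 3.61
98% CI: t* = 2.395, (24.67, 31.33), width = 2 · t* · s/√n = 6.66

The 98% CI is wider by 6.66 - 3.61 = 3.05.
Higher confidence requires a wider interval.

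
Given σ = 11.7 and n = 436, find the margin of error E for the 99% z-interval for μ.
Margin of error = 1.44

Margin of error = z* · σ/√n
= 2.576 · 11.7/√436
= 2.576 · 11.7/20.8806
= 1.44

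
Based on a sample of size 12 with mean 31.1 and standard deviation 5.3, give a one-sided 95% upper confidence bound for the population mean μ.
μ ≤ 33.85

Upper bound (one-sided):
t* = 1.796 (one-sided for 95%)
Upper bound = x̄ + t* · s/√n = 31.1 + 1.796 · 5.3/√12 = 33.85

We are 95% confident that μ ≤ 33.85.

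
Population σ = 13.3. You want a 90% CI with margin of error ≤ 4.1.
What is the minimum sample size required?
n ≥ 29

For margin E ≤ 4.1:
n ≥ (z* · σ / E)²
n ≥ (1.645 · 13.3 / 4.1)²
n ≥ 28.48

Minimum n = 29 (rounding up)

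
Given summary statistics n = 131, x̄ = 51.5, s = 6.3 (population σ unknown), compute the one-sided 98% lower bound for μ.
μ ≥ 50.36

Lower bound (one-sided):
t* = 2.075 (one-sided for 98%)
Lower bound = x̄ - t* · s/√n = 51.5 - 2.075 · 6.3/√131 = 50.36

We are 98% confident that μ ≥ 50.36.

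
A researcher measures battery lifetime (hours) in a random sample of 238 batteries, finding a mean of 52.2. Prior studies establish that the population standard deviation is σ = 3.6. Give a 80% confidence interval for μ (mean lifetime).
(51.90, 52.50)

z-interval (σ known):
z* = 1.282 for 80% confidence

Margin of error = z* · σ/√n = 1.282 · 3.6/√238 = 0.30

CI: (52.2 - 0.30, 52.2 + 0.30) = (51.90, 52.50)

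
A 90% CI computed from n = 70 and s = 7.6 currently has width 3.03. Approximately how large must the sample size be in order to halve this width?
n ≈ 280

CI width ∝ 1/√n
To reduce width by factor 2, need √n to grow by 2 → need 2² = 4 times as many samples.

Current: n = 70, width = 3.03
New: n = 280, width ≈ 1.50

Width reduced by factor of 3.03/1.50 = 2.02.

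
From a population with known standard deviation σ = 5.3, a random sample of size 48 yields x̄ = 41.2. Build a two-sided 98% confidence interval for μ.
(39.42, 42.98)

z-interval (σ known):
z* = 2.326 for 98% confidence

Margin of error = z* · σ/√n = 2.326 · 5.3/√48 = 1.78

CI: (41.2 - 1.78, 41.2 + 1.78) = (39.42, 42.98)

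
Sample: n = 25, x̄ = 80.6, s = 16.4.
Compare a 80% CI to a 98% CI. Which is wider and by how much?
98% CI is wider by 7.70

df = 24
80% CI: t* = 1.318, (76.28, 84.92), width = 2 · t* · s/√n = 8.65
98% CI: t* = 2.492, (72.43, 88.77), width = 2 · t* · s/√n = 16.35

The 98% CI is wider by 16.35 - 8.65 = 7.70.
Higher confidence requires a wider interval.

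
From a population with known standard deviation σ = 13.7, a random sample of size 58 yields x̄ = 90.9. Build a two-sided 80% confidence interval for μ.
(88.59, 93.21)

z-interval (σ known):
z* = 1.282 for 80% confidence

Margin of error = z* · σ/√n = 1.282 · 13.7/√58 = 2.31

CI: (90.9 - 2.31, 90.9 + 2.31) = (88.59, 93.21)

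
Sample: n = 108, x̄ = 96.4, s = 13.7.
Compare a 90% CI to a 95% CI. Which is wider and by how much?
95% CI is wider by 0.86

df = 107
90% CI: t* = 1.659, (94.21, 98.59), width = 2 · t* · s/√n = 4.37
95% CI: t* = 1.982, (93.79, 99.01), width = 2 · t* · s/√n = 5.23

The 95% CI is wider by 5.23 - 4.37 = 0.86.
Higher confidence requires a wider interval.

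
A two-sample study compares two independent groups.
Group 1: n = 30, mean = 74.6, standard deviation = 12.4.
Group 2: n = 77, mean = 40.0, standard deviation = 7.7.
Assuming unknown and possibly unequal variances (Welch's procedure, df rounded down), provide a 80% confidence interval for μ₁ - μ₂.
(31.43, 37.77)

Difference: x̄₁ - x̄₂ = 34.60
SE = √(s₁²/n₁ + s₂²/n₂) = √(12.4²/30 + 7.7²/77) = 2.4280
df = 38.04 → 38 (Welch–Satterthwaite, rounded down)
t* = 1.304

CI: 34.60 ± 1.304 · 2.4280 = 34.60 ± 3.17 = (31.43, 37.77)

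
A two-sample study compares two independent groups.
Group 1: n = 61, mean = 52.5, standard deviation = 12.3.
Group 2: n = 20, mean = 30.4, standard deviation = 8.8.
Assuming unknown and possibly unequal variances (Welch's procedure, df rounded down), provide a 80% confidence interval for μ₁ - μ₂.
(18.82, 25.38)

Difference: x̄₁ - x̄₂ = 22.10
SE = √(s₁²/n₁ + s₂²/n₂) = √(12.3²/61 + 8.8²/20) = 2.5203
df = 45.26 → 45 (Welch–Satterthwaite, rounded down)
t* = 1.301

CI: 22.10 ± 1.301 · 2.5203 = 22.10 ± 3.28 = (18.82, 25.38)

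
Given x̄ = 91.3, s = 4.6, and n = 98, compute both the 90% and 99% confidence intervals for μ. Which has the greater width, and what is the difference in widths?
99% CI is wider by 0.90

df = 97
90% CI: t* = 1.661, (90.53, 92.07), width = 2 · t* · s/√n = 1.54
99% CI: t* = 2.627, (90.08, 92.52), width = 2 · t* · s/√n = 2.44

The 99% CI is wider by 2.44 - 1.54 = 0.90.
Higher confidence requires a wider interval.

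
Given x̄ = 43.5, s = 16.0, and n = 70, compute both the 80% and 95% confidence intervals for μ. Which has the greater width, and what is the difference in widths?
95% CI is wider by 2.68

df = 69
80% CI: t* = 1.294, (41.03, 45.97), width = 2 · t* · s/√n = 4.95
95% CI: t* = 1.995, (39.68, 47.32), width = 2 · t* · s/√n = 7.63

The 95% CI is wider by 7.63 - 4.95 = 2.68.
Higher confidence requires a wider interval.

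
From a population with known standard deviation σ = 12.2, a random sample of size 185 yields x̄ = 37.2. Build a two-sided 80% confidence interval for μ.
(36.05, 38.35)

z-interval (σ known):
z* = 1.282 for 80% confidence

Margin of error = z* · σ/√n = 1.282 · 12.2/√185 = 1.15

CI: (37.2 - 1.15, 37.2 + 1.15) = (36.05, 38.35)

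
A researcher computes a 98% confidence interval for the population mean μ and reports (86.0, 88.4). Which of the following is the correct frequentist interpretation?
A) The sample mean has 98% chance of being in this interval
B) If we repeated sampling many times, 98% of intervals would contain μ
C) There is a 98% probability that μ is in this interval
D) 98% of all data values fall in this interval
B

A) Wrong — x̄ is observed and sits in the interval by construction.
B) Correct — this is the frequentist long-run coverage interpretation.
C) Wrong — μ is fixed; the randomness lives in the interval, not in μ.
D) Wrong — a CI is about the parameter μ, not individual data values.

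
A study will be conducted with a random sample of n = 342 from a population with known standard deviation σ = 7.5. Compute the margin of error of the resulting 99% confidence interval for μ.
Margin of error = 1.04

Margin of error = z* · σ/√n
= 2.576 · 7.5/√342
= 2.576 · 7.5/18.4932
= 1.04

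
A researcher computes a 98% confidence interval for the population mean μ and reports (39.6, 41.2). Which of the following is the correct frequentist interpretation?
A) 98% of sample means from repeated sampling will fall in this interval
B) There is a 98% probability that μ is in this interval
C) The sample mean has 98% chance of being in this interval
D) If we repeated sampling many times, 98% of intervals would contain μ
D

A) Wrong — coverage applies to intervals containing μ, not to future x̄ values.
B) Wrong — μ is fixed; the randomness lives in the interval, not in μ.
C) Wrong — x̄ is observed and sits in the interval by construction.
D) Correct — this is the frequentist long-run coverage interpretation.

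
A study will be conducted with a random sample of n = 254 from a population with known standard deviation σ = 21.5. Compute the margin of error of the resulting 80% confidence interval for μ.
Margin of error = 1.73

Margin of error = z* · σ/√n
= 1.282 · 21.5/√254
= 1.282 · 21.5/15.9374
= 1.73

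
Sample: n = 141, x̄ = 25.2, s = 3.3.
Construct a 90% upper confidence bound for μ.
μ ≤ 25.56

Upper bound (one-sided):
t* = 1.288 (one-sided for 90%)
Upper bound = x̄ + t* · s/√n = 25.2 + 1.288 · 3.3/√141 = 25.56

We are 90% confident that μ ≤ 25.56.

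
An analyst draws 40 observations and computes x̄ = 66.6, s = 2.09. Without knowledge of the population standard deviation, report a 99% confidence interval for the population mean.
(65.71, 67.49)

t-interval (σ unknown):
df = n - 1 = 39
t* = 2.708 for 99% confidence

Margin of error = t* · s/√n = 2.708 · 2.09/√40 = 0.89

CI: (65.71, 67.49)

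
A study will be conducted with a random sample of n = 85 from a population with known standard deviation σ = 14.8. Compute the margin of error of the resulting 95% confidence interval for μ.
Margin of error = 3.15

Margin of error = z* · σ/√n
= 1.960 · 14.8/√85
= 1.960 · 14.8/9.2195
= 3.15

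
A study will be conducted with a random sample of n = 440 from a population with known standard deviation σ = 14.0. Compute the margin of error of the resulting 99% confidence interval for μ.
Margin of error = 1.72

Margin of error = z* · σ/√n
= 2.576 · 14.0/√440
= 2.576 · 14.0/20.9762
= 1.72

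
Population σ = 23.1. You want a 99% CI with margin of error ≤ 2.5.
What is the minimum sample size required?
n ≥ 567

For margin E ≤ 2.5:
n ≥ (z* · σ / E)²
n ≥ (2.576 · 23.1 / 2.5)²
n ≥ 566.55

Minimum n = 567 (rounding up)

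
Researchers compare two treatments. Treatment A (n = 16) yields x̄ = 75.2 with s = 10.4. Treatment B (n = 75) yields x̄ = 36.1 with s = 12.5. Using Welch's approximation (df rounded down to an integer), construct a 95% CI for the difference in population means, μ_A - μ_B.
(32.97, 45.23)

Difference: x̄₁ - x̄₂ = 39.10
SE = √(s₁²/n₁ + s₂²/n₂) = √(10.4²/16 + 12.5²/75) = 2.9738
df = 25.19 → 25 (Welch–Satterthwaite, rounded down)
t* = 2.060

CI: 39.10 ± 2.060 · 2.9738 = 39.10 ± 6.13 = (32.97, 45.23)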